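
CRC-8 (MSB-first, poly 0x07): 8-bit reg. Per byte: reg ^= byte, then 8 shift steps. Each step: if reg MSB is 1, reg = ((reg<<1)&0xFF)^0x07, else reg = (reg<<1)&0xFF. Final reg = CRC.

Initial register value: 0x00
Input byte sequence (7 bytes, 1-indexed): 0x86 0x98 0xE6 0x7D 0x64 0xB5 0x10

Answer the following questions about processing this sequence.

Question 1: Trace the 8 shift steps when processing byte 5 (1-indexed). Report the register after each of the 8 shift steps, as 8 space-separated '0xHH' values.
Answer: 0x27 0x4E 0x9C 0x3F 0x7E 0xFC 0xFF 0xF9

Derivation:
After byte 1 (0x86): reg=0x9B
After byte 2 (0x98): reg=0x09
After byte 3 (0xE6): reg=0x83
After byte 4 (0x7D): reg=0xF4
Register before byte 5: 0xF4
After XOR with byte 0x64: 0x90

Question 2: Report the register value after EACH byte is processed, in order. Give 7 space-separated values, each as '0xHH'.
0x9B 0x09 0x83 0xF4 0xF9 0xE3 0xD7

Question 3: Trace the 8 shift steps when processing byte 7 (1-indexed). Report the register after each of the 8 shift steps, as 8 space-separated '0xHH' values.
After byte 1 (0x86): reg=0x9B
After byte 2 (0x98): reg=0x09
After byte 3 (0xE6): reg=0x83
After byte 4 (0x7D): reg=0xF4
After byte 5 (0x64): reg=0xF9
After byte 6 (0xB5): reg=0xE3
Register before byte 7: 0xE3
After XOR with byte 0x10: 0xF3

Answer: 0xE1 0xC5 0x8D 0x1D 0x3A 0x74 0xE8 0xD7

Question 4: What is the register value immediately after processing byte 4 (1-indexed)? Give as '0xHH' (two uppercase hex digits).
Answer: 0xF4

Derivation:
After byte 1 (0x86): reg=0x9B
After byte 2 (0x98): reg=0x09
After byte 3 (0xE6): reg=0x83
After byte 4 (0x7D): reg=0xF4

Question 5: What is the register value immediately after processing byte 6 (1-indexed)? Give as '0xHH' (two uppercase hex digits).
Answer: 0xE3

Derivation:
After byte 1 (0x86): reg=0x9B
After byte 2 (0x98): reg=0x09
After byte 3 (0xE6): reg=0x83
After byte 4 (0x7D): reg=0xF4
After byte 5 (0x64): reg=0xF9
After byte 6 (0xB5): reg=0xE3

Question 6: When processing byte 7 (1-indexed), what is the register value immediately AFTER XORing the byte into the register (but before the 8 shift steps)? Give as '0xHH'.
Register before byte 7: 0xE3
Byte 7: 0x10
0xE3 XOR 0x10 = 0xF3

Answer: 0xF3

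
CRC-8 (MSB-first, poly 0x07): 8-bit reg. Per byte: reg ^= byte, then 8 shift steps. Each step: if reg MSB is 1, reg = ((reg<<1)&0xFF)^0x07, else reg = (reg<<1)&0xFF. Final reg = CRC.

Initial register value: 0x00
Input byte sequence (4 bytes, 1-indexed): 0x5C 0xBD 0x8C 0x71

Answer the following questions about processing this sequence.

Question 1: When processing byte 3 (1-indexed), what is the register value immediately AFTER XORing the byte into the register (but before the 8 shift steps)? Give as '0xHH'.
Answer: 0x46

Derivation:
Register before byte 3: 0xCA
Byte 3: 0x8C
0xCA XOR 0x8C = 0x46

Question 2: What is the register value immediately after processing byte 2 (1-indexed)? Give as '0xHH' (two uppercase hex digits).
Answer: 0xCA

Derivation:
After byte 1 (0x5C): reg=0x93
After byte 2 (0xBD): reg=0xCA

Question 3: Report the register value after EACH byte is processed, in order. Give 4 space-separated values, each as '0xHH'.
0x93 0xCA 0xD5 0x75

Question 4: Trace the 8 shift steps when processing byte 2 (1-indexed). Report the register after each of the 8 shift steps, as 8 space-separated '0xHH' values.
Answer: 0x5C 0xB8 0x77 0xEE 0xDB 0xB1 0x65 0xCA

Derivation:
After byte 1 (0x5C): reg=0x93
Register before byte 2: 0x93
After XOR with byte 0xBD: 0x2E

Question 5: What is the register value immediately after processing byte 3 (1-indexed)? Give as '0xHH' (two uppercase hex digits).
After byte 1 (0x5C): reg=0x93
After byte 2 (0xBD): reg=0xCA
After byte 3 (0x8C): reg=0xD5

Answer: 0xD5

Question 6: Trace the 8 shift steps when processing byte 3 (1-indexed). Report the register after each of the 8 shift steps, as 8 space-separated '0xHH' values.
Answer: 0x8C 0x1F 0x3E 0x7C 0xF8 0xF7 0xE9 0xD5

Derivation:
After byte 1 (0x5C): reg=0x93
After byte 2 (0xBD): reg=0xCA
Register before byte 3: 0xCA
After XOR with byte 0x8C: 0x46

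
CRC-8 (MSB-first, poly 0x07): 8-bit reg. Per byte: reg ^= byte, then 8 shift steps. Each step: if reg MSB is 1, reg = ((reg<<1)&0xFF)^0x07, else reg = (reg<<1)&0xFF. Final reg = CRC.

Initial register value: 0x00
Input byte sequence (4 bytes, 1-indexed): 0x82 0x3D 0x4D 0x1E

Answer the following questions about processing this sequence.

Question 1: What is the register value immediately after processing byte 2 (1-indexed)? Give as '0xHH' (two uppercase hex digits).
Answer: 0x2F

Derivation:
After byte 1 (0x82): reg=0x87
After byte 2 (0x3D): reg=0x2F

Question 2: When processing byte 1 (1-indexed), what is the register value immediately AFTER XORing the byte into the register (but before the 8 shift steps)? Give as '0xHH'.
Answer: 0x82

Derivation:
Register before byte 1: 0x00
Byte 1: 0x82
0x00 XOR 0x82 = 0x82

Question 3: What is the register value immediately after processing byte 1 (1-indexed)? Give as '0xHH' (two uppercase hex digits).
Answer: 0x87

Derivation:
After byte 1 (0x82): reg=0x87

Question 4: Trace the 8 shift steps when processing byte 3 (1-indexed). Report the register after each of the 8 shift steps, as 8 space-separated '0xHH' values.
Answer: 0xC4 0x8F 0x19 0x32 0x64 0xC8 0x97 0x29

Derivation:
After byte 1 (0x82): reg=0x87
After byte 2 (0x3D): reg=0x2F
Register before byte 3: 0x2F
After XOR with byte 0x4D: 0x62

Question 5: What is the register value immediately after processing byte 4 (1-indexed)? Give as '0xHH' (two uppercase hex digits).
After byte 1 (0x82): reg=0x87
After byte 2 (0x3D): reg=0x2F
After byte 3 (0x4D): reg=0x29
After byte 4 (0x1E): reg=0x85

Answer: 0x85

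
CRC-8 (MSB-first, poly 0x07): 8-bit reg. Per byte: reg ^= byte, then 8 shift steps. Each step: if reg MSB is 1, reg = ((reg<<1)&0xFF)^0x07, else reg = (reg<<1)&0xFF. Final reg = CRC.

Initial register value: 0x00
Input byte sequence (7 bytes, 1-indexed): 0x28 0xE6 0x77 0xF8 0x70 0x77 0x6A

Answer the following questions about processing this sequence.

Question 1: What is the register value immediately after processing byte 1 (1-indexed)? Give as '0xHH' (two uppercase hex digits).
After byte 1 (0x28): reg=0xD8

Answer: 0xD8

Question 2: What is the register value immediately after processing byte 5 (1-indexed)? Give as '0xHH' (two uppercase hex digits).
Answer: 0xF7

Derivation:
After byte 1 (0x28): reg=0xD8
After byte 2 (0xE6): reg=0xBA
After byte 3 (0x77): reg=0x6D
After byte 4 (0xF8): reg=0xE2
After byte 5 (0x70): reg=0xF7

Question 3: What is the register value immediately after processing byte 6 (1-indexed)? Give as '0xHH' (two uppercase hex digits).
Answer: 0x89

Derivation:
After byte 1 (0x28): reg=0xD8
After byte 2 (0xE6): reg=0xBA
After byte 3 (0x77): reg=0x6D
After byte 4 (0xF8): reg=0xE2
After byte 5 (0x70): reg=0xF7
After byte 6 (0x77): reg=0x89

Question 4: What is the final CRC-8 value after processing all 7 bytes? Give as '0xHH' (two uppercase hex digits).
Answer: 0xA7

Derivation:
After byte 1 (0x28): reg=0xD8
After byte 2 (0xE6): reg=0xBA
After byte 3 (0x77): reg=0x6D
After byte 4 (0xF8): reg=0xE2
After byte 5 (0x70): reg=0xF7
After byte 6 (0x77): reg=0x89
After byte 7 (0x6A): reg=0xA7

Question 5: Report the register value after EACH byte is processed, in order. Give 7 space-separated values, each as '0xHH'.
0xD8 0xBA 0x6D 0xE2 0xF7 0x89 0xA7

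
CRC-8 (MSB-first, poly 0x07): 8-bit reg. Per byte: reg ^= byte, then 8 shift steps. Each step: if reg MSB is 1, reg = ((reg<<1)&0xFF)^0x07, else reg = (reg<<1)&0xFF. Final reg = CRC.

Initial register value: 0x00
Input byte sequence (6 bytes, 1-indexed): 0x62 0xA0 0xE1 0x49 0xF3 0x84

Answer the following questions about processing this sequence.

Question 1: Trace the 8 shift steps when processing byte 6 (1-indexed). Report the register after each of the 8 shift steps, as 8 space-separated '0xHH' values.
After byte 1 (0x62): reg=0x29
After byte 2 (0xA0): reg=0xB6
After byte 3 (0xE1): reg=0xA2
After byte 4 (0x49): reg=0x9F
After byte 5 (0xF3): reg=0x03
Register before byte 6: 0x03
After XOR with byte 0x84: 0x87

Answer: 0x09 0x12 0x24 0x48 0x90 0x27 0x4E 0x9C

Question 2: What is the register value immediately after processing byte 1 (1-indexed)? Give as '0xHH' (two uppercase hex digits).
Answer: 0x29

Derivation:
After byte 1 (0x62): reg=0x29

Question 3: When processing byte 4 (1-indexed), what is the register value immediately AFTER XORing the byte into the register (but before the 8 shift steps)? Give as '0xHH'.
Register before byte 4: 0xA2
Byte 4: 0x49
0xA2 XOR 0x49 = 0xEB

Answer: 0xEB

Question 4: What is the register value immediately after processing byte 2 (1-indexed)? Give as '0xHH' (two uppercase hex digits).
Answer: 0xB6

Derivation:
After byte 1 (0x62): reg=0x29
After byte 2 (0xA0): reg=0xB6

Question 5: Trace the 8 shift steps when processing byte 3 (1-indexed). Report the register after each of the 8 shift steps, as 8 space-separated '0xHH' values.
Answer: 0xAE 0x5B 0xB6 0x6B 0xD6 0xAB 0x51 0xA2

Derivation:
After byte 1 (0x62): reg=0x29
After byte 2 (0xA0): reg=0xB6
Register before byte 3: 0xB6
After XOR with byte 0xE1: 0x57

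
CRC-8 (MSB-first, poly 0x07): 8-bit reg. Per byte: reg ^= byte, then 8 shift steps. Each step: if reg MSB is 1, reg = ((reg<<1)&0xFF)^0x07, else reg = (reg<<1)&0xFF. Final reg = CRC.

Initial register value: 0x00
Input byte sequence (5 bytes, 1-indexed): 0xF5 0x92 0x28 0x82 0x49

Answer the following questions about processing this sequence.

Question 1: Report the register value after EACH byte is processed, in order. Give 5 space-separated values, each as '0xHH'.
0xC5 0xA2 0xBF 0xB3 0xE8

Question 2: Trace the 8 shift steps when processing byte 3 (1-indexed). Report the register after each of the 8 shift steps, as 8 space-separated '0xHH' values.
After byte 1 (0xF5): reg=0xC5
After byte 2 (0x92): reg=0xA2
Register before byte 3: 0xA2
After XOR with byte 0x28: 0x8A

Answer: 0x13 0x26 0x4C 0x98 0x37 0x6E 0xDC 0xBF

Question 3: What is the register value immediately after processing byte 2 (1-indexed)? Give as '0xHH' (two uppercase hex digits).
After byte 1 (0xF5): reg=0xC5
After byte 2 (0x92): reg=0xA2

Answer: 0xA2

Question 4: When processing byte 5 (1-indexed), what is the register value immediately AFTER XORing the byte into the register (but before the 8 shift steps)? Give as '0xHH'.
Answer: 0xFA

Derivation:
Register before byte 5: 0xB3
Byte 5: 0x49
0xB3 XOR 0x49 = 0xFA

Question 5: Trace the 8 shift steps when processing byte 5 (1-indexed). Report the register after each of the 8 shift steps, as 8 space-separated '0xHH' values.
Answer: 0xF3 0xE1 0xC5 0x8D 0x1D 0x3A 0x74 0xE8

Derivation:
After byte 1 (0xF5): reg=0xC5
After byte 2 (0x92): reg=0xA2
After byte 3 (0x28): reg=0xBF
After byte 4 (0x82): reg=0xB3
Register before byte 5: 0xB3
After XOR with byte 0x49: 0xFA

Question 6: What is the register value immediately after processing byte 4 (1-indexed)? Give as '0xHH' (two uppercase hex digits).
After byte 1 (0xF5): reg=0xC5
After byte 2 (0x92): reg=0xA2
After byte 3 (0x28): reg=0xBF
After byte 4 (0x82): reg=0xB3

Answer: 0xB3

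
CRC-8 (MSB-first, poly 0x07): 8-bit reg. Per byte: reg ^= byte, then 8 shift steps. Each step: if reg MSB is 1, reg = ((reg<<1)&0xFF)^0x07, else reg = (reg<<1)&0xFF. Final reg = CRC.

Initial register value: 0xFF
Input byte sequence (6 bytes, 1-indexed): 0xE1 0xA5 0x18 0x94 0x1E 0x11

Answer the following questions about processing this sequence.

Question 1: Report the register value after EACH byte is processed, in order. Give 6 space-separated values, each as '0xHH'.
0x5A 0xF3 0x9F 0x31 0xCD 0x1A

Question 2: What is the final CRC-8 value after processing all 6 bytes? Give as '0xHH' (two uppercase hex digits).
Answer: 0x1A

Derivation:
After byte 1 (0xE1): reg=0x5A
After byte 2 (0xA5): reg=0xF3
After byte 3 (0x18): reg=0x9F
After byte 4 (0x94): reg=0x31
After byte 5 (0x1E): reg=0xCD
After byte 6 (0x11): reg=0x1A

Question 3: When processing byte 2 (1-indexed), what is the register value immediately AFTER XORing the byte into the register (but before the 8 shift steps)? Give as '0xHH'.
Answer: 0xFF

Derivation:
Register before byte 2: 0x5A
Byte 2: 0xA5
0x5A XOR 0xA5 = 0xFF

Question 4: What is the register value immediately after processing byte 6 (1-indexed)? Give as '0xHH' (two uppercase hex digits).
Answer: 0x1A

Derivation:
After byte 1 (0xE1): reg=0x5A
After byte 2 (0xA5): reg=0xF3
After byte 3 (0x18): reg=0x9F
After byte 4 (0x94): reg=0x31
After byte 5 (0x1E): reg=0xCD
After byte 6 (0x11): reg=0x1A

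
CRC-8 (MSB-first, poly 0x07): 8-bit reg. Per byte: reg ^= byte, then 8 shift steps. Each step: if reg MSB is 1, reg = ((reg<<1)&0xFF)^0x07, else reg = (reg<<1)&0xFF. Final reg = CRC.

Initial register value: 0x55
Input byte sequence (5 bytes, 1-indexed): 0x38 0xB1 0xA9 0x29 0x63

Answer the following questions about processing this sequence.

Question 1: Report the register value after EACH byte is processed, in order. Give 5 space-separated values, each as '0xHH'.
0x04 0x02 0x58 0x50 0x99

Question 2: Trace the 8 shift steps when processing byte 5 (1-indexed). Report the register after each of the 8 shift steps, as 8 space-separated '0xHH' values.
Answer: 0x66 0xCC 0x9F 0x39 0x72 0xE4 0xCF 0x99

Derivation:
After byte 1 (0x38): reg=0x04
After byte 2 (0xB1): reg=0x02
After byte 3 (0xA9): reg=0x58
After byte 4 (0x29): reg=0x50
Register before byte 5: 0x50
After XOR with byte 0x63: 0x33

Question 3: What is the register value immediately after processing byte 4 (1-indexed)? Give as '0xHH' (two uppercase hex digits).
After byte 1 (0x38): reg=0x04
After byte 2 (0xB1): reg=0x02
After byte 3 (0xA9): reg=0x58
After byte 4 (0x29): reg=0x50

Answer: 0x50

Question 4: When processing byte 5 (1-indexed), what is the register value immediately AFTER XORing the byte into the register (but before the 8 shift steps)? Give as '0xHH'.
Register before byte 5: 0x50
Byte 5: 0x63
0x50 XOR 0x63 = 0x33

Answer: 0x33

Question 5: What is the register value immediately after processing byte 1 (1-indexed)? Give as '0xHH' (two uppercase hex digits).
Answer: 0x04

Derivation:
After byte 1 (0x38): reg=0x04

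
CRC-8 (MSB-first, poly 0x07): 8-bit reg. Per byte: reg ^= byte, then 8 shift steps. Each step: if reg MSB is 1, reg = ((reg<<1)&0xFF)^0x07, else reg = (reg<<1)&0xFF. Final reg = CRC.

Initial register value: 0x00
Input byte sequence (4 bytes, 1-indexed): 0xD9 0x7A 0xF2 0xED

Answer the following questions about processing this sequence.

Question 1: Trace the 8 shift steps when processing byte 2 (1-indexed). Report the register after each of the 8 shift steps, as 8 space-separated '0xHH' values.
After byte 1 (0xD9): reg=0x01
Register before byte 2: 0x01
After XOR with byte 0x7A: 0x7B

Answer: 0xF6 0xEB 0xD1 0xA5 0x4D 0x9A 0x33 0x66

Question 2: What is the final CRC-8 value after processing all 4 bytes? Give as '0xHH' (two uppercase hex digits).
Answer: 0x38

Derivation:
After byte 1 (0xD9): reg=0x01
After byte 2 (0x7A): reg=0x66
After byte 3 (0xF2): reg=0xE5
After byte 4 (0xED): reg=0x38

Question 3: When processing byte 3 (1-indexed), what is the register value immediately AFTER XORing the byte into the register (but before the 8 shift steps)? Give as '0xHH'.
Answer: 0x94

Derivation:
Register before byte 3: 0x66
Byte 3: 0xF2
0x66 XOR 0xF2 = 0x94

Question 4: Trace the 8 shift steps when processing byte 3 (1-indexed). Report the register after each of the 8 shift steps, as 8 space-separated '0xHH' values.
Answer: 0x2F 0x5E 0xBC 0x7F 0xFE 0xFB 0xF1 0xE5

Derivation:
After byte 1 (0xD9): reg=0x01
After byte 2 (0x7A): reg=0x66
Register before byte 3: 0x66
After XOR with byte 0xF2: 0x94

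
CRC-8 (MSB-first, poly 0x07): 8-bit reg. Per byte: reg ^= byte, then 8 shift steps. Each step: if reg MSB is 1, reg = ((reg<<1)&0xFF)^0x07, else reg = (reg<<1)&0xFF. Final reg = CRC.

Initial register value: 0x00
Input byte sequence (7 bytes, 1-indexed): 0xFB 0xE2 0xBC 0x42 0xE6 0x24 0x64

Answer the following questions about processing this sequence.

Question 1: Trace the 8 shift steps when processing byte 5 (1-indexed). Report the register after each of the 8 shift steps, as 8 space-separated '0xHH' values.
Answer: 0x1A 0x34 0x68 0xD0 0xA7 0x49 0x92 0x23

Derivation:
After byte 1 (0xFB): reg=0xEF
After byte 2 (0xE2): reg=0x23
After byte 3 (0xBC): reg=0xD4
After byte 4 (0x42): reg=0xEB
Register before byte 5: 0xEB
After XOR with byte 0xE6: 0x0D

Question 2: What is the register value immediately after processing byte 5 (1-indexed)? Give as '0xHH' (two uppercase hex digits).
Answer: 0x23

Derivation:
After byte 1 (0xFB): reg=0xEF
After byte 2 (0xE2): reg=0x23
After byte 3 (0xBC): reg=0xD4
After byte 4 (0x42): reg=0xEB
After byte 5 (0xE6): reg=0x23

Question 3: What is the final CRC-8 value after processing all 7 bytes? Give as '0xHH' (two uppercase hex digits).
After byte 1 (0xFB): reg=0xEF
After byte 2 (0xE2): reg=0x23
After byte 3 (0xBC): reg=0xD4
After byte 4 (0x42): reg=0xEB
After byte 5 (0xE6): reg=0x23
After byte 6 (0x24): reg=0x15
After byte 7 (0x64): reg=0x50

Answer: 0x50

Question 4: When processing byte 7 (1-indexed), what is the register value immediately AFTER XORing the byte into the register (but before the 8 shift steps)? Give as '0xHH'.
Answer: 0x71

Derivation:
Register before byte 7: 0x15
Byte 7: 0x64
0x15 XOR 0x64 = 0x71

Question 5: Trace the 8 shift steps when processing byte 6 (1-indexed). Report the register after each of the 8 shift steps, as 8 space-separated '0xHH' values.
Answer: 0x0E 0x1C 0x38 0x70 0xE0 0xC7 0x89 0x15

Derivation:
After byte 1 (0xFB): reg=0xEF
After byte 2 (0xE2): reg=0x23
After byte 3 (0xBC): reg=0xD4
After byte 4 (0x42): reg=0xEB
After byte 5 (0xE6): reg=0x23
Register before byte 6: 0x23
After XOR with byte 0x24: 0x07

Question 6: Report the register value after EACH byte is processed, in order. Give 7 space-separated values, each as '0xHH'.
0xEF 0x23 0xD4 0xEB 0x23 0x15 0x50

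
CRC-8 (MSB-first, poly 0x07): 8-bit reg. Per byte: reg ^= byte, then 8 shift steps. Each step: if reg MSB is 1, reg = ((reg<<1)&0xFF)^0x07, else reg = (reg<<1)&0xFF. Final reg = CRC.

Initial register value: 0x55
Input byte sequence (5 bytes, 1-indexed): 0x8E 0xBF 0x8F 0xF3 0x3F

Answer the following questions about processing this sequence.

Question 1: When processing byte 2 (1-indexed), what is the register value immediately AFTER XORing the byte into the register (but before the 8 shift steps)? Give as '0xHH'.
Answer: 0xB0

Derivation:
Register before byte 2: 0x0F
Byte 2: 0xBF
0x0F XOR 0xBF = 0xB0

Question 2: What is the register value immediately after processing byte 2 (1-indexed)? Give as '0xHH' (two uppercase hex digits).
Answer: 0x19

Derivation:
After byte 1 (0x8E): reg=0x0F
After byte 2 (0xBF): reg=0x19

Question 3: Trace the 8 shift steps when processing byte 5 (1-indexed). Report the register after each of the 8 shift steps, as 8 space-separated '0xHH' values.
After byte 1 (0x8E): reg=0x0F
After byte 2 (0xBF): reg=0x19
After byte 3 (0x8F): reg=0xEB
After byte 4 (0xF3): reg=0x48
Register before byte 5: 0x48
After XOR with byte 0x3F: 0x77

Answer: 0xEE 0xDB 0xB1 0x65 0xCA 0x93 0x21 0x42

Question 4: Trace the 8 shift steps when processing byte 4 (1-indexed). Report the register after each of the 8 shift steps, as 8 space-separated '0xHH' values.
After byte 1 (0x8E): reg=0x0F
After byte 2 (0xBF): reg=0x19
After byte 3 (0x8F): reg=0xEB
Register before byte 4: 0xEB
After XOR with byte 0xF3: 0x18

Answer: 0x30 0x60 0xC0 0x87 0x09 0x12 0x24 0x48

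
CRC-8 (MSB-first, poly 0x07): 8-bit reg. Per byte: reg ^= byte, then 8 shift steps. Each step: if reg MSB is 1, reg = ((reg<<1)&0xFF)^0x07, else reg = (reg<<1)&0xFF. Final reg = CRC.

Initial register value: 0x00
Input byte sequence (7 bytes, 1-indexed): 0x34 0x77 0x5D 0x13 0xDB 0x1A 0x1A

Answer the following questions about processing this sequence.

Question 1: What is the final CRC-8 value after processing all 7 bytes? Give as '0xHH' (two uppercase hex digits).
After byte 1 (0x34): reg=0x8C
After byte 2 (0x77): reg=0xEF
After byte 3 (0x5D): reg=0x17
After byte 4 (0x13): reg=0x1C
After byte 5 (0xDB): reg=0x5B
After byte 6 (0x1A): reg=0xC0
After byte 7 (0x1A): reg=0x08

Answer: 0x08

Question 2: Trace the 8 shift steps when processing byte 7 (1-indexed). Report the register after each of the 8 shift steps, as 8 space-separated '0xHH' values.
After byte 1 (0x34): reg=0x8C
After byte 2 (0x77): reg=0xEF
After byte 3 (0x5D): reg=0x17
After byte 4 (0x13): reg=0x1C
After byte 5 (0xDB): reg=0x5B
After byte 6 (0x1A): reg=0xC0
Register before byte 7: 0xC0
After XOR with byte 0x1A: 0xDA

Answer: 0xB3 0x61 0xC2 0x83 0x01 0x02 0x04 0x08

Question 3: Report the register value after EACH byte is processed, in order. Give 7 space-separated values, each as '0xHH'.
0x8C 0xEF 0x17 0x1C 0x5B 0xC0 0x08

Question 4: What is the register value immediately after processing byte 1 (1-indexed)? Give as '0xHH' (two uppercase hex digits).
Answer: 0x8C

Derivation:
After byte 1 (0x34): reg=0x8C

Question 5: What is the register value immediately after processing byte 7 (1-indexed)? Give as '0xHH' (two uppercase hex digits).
Answer: 0x08

Derivation:
After byte 1 (0x34): reg=0x8C
After byte 2 (0x77): reg=0xEF
After byte 3 (0x5D): reg=0x17
After byte 4 (0x13): reg=0x1C
After byte 5 (0xDB): reg=0x5B
After byte 6 (0x1A): reg=0xC0
After byte 7 (0x1A): reg=0x08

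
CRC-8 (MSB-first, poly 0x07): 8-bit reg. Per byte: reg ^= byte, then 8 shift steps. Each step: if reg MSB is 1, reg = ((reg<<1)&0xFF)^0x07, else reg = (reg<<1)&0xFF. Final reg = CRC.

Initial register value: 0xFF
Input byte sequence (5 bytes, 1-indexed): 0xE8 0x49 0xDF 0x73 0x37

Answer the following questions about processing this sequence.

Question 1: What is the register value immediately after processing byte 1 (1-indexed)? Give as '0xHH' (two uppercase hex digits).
After byte 1 (0xE8): reg=0x65

Answer: 0x65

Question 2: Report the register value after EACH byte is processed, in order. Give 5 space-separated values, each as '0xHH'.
0x65 0xC4 0x41 0x9E 0x56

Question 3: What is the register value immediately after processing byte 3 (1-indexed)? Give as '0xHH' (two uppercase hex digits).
Answer: 0x41

Derivation:
After byte 1 (0xE8): reg=0x65
After byte 2 (0x49): reg=0xC4
After byte 3 (0xDF): reg=0x41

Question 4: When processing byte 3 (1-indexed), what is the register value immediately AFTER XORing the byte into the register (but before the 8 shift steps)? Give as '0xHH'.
Register before byte 3: 0xC4
Byte 3: 0xDF
0xC4 XOR 0xDF = 0x1B

Answer: 0x1B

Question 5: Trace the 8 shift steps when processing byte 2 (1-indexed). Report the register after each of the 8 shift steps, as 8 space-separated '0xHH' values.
After byte 1 (0xE8): reg=0x65
Register before byte 2: 0x65
After XOR with byte 0x49: 0x2C

Answer: 0x58 0xB0 0x67 0xCE 0x9B 0x31 0x62 0xC4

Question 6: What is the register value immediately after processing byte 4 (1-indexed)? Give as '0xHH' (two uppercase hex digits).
After byte 1 (0xE8): reg=0x65
After byte 2 (0x49): reg=0xC4
After byte 3 (0xDF): reg=0x41
After byte 4 (0x73): reg=0x9E

Answer: 0x9E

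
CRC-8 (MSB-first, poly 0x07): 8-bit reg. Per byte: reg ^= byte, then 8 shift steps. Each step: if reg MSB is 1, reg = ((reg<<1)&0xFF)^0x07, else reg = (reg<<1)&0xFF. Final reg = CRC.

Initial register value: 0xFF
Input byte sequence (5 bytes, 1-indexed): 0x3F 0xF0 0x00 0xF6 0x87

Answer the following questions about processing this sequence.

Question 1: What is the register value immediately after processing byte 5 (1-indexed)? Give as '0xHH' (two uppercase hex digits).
Answer: 0xAA

Derivation:
After byte 1 (0x3F): reg=0x4E
After byte 2 (0xF0): reg=0x33
After byte 3 (0x00): reg=0x99
After byte 4 (0xF6): reg=0x0A
After byte 5 (0x87): reg=0xAA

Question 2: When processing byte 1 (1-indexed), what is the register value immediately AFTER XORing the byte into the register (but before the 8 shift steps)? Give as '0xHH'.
Register before byte 1: 0xFF
Byte 1: 0x3F
0xFF XOR 0x3F = 0xC0

Answer: 0xC0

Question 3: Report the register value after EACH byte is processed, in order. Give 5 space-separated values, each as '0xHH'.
0x4E 0x33 0x99 0x0A 0xAA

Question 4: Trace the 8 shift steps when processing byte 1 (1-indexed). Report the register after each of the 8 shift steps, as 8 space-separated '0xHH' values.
Register before byte 1: 0xFF
After XOR with byte 0x3F: 0xC0

Answer: 0x87 0x09 0x12 0x24 0x48 0x90 0x27 0x4E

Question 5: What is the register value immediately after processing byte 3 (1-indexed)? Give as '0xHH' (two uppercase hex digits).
Answer: 0x99

Derivation:
After byte 1 (0x3F): reg=0x4E
After byte 2 (0xF0): reg=0x33
After byte 3 (0x00): reg=0x99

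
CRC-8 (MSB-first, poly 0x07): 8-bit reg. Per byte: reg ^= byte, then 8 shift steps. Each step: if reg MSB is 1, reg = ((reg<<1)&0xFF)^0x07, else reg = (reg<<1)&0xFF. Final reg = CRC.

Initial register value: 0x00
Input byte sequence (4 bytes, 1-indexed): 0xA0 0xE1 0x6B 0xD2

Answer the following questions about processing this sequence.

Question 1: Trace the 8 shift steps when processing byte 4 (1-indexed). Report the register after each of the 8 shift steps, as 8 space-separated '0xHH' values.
After byte 1 (0xA0): reg=0x69
After byte 2 (0xE1): reg=0xB1
After byte 3 (0x6B): reg=0x08
Register before byte 4: 0x08
After XOR with byte 0xD2: 0xDA

Answer: 0xB3 0x61 0xC2 0x83 0x01 0x02 0x04 0x08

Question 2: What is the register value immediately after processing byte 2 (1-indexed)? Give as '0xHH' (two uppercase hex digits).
After byte 1 (0xA0): reg=0x69
After byte 2 (0xE1): reg=0xB1

Answer: 0xB1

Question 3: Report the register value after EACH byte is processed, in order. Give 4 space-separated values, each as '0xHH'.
0x69 0xB1 0x08 0x08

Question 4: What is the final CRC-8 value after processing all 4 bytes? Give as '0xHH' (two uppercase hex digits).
After byte 1 (0xA0): reg=0x69
After byte 2 (0xE1): reg=0xB1
After byte 3 (0x6B): reg=0x08
After byte 4 (0xD2): reg=0x08

Answer: 0x08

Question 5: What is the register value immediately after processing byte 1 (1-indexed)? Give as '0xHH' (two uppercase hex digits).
After byte 1 (0xA0): reg=0x69

Answer: 0x69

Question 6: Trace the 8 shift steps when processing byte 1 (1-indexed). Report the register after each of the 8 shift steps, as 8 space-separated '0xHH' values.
Register before byte 1: 0x00
After XOR with byte 0xA0: 0xA0

Answer: 0x47 0x8E 0x1B 0x36 0x6C 0xD8 0xB7 0x69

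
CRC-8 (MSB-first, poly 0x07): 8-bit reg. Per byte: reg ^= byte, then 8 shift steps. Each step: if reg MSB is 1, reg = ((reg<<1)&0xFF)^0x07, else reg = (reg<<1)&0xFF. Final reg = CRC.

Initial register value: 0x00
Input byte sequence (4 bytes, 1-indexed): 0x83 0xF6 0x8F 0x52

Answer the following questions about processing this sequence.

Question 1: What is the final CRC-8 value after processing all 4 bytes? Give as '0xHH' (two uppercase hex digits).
After byte 1 (0x83): reg=0x80
After byte 2 (0xF6): reg=0x45
After byte 3 (0x8F): reg=0x78
After byte 4 (0x52): reg=0xD6

Answer: 0xD6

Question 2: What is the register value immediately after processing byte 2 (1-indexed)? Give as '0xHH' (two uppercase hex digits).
After byte 1 (0x83): reg=0x80
After byte 2 (0xF6): reg=0x45

Answer: 0x45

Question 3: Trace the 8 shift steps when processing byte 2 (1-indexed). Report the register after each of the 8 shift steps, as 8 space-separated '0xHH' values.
Answer: 0xEC 0xDF 0xB9 0x75 0xEA 0xD3 0xA1 0x45

Derivation:
After byte 1 (0x83): reg=0x80
Register before byte 2: 0x80
After XOR with byte 0xF6: 0x76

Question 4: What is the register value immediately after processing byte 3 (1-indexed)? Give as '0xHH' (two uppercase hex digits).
After byte 1 (0x83): reg=0x80
After byte 2 (0xF6): reg=0x45
After byte 3 (0x8F): reg=0x78

Answer: 0x78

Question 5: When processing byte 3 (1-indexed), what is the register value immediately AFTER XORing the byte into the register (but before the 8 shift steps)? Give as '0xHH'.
Register before byte 3: 0x45
Byte 3: 0x8F
0x45 XOR 0x8F = 0xCA

Answer: 0xCA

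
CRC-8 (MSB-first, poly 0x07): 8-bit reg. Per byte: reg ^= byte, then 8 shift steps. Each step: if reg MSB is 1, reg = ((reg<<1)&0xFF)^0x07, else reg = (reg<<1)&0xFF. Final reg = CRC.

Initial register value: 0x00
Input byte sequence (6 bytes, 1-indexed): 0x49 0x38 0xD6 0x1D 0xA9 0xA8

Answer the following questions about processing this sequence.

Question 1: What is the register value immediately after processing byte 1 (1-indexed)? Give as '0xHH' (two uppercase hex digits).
After byte 1 (0x49): reg=0xF8

Answer: 0xF8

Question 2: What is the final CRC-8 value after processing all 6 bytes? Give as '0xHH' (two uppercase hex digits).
Answer: 0x21

Derivation:
After byte 1 (0x49): reg=0xF8
After byte 2 (0x38): reg=0x4E
After byte 3 (0xD6): reg=0xC1
After byte 4 (0x1D): reg=0x1A
After byte 5 (0xA9): reg=0x10
After byte 6 (0xA8): reg=0x21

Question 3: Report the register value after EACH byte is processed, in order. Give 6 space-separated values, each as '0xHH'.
0xF8 0x4E 0xC1 0x1A 0x10 0x21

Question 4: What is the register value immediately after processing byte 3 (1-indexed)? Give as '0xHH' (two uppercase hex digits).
Answer: 0xC1

Derivation:
After byte 1 (0x49): reg=0xF8
After byte 2 (0x38): reg=0x4E
After byte 3 (0xD6): reg=0xC1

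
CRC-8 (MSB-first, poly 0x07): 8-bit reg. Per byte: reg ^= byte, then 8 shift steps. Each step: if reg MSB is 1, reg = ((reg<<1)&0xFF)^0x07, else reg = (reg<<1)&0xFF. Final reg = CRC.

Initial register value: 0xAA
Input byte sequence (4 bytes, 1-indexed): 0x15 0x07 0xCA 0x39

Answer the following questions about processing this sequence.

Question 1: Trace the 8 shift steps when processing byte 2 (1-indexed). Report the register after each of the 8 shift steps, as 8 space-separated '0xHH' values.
Answer: 0x66 0xCC 0x9F 0x39 0x72 0xE4 0xCF 0x99

Derivation:
After byte 1 (0x15): reg=0x34
Register before byte 2: 0x34
After XOR with byte 0x07: 0x33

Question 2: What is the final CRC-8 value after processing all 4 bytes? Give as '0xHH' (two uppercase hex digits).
Answer: 0x9C

Derivation:
After byte 1 (0x15): reg=0x34
After byte 2 (0x07): reg=0x99
After byte 3 (0xCA): reg=0xBE
After byte 4 (0x39): reg=0x9C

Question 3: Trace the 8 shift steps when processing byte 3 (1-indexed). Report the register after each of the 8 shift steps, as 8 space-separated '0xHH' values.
After byte 1 (0x15): reg=0x34
After byte 2 (0x07): reg=0x99
Register before byte 3: 0x99
After XOR with byte 0xCA: 0x53

Answer: 0xA6 0x4B 0x96 0x2B 0x56 0xAC 0x5F 0xBE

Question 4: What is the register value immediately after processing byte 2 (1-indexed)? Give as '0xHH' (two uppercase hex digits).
Answer: 0x99

Derivation:
After byte 1 (0x15): reg=0x34
After byte 2 (0x07): reg=0x99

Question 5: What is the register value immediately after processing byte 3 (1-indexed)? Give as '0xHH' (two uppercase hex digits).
Answer: 0xBE

Derivation:
After byte 1 (0x15): reg=0x34
After byte 2 (0x07): reg=0x99
After byte 3 (0xCA): reg=0xBE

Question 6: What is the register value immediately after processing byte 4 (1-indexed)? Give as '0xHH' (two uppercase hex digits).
After byte 1 (0x15): reg=0x34
After byte 2 (0x07): reg=0x99
After byte 3 (0xCA): reg=0xBE
After byte 4 (0x39): reg=0x9C

Answer: 0x9C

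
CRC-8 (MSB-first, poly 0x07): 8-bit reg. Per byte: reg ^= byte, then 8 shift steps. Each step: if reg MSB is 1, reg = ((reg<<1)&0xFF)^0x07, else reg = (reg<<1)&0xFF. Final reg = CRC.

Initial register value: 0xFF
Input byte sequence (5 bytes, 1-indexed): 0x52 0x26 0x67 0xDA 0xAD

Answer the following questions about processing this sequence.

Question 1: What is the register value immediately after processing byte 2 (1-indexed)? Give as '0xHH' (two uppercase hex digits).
After byte 1 (0x52): reg=0x4A
After byte 2 (0x26): reg=0x03

Answer: 0x03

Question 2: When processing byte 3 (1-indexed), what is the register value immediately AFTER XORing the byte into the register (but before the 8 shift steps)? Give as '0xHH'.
Answer: 0x64

Derivation:
Register before byte 3: 0x03
Byte 3: 0x67
0x03 XOR 0x67 = 0x64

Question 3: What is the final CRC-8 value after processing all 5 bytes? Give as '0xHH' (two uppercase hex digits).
After byte 1 (0x52): reg=0x4A
After byte 2 (0x26): reg=0x03
After byte 3 (0x67): reg=0x3B
After byte 4 (0xDA): reg=0xA9
After byte 5 (0xAD): reg=0x1C

Answer: 0x1C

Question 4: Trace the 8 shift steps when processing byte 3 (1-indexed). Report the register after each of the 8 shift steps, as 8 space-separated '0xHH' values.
Answer: 0xC8 0x97 0x29 0x52 0xA4 0x4F 0x9E 0x3B

Derivation:
After byte 1 (0x52): reg=0x4A
After byte 2 (0x26): reg=0x03
Register before byte 3: 0x03
After XOR with byte 0x67: 0x64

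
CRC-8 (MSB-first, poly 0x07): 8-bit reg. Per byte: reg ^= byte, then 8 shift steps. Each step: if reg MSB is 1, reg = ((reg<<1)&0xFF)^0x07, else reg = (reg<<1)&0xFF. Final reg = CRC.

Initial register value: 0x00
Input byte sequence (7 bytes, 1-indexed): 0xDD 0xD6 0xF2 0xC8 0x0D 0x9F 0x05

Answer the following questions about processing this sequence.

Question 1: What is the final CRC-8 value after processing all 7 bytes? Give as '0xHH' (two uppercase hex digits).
Answer: 0xD1

Derivation:
After byte 1 (0xDD): reg=0x1D
After byte 2 (0xD6): reg=0x7F
After byte 3 (0xF2): reg=0xAA
After byte 4 (0xC8): reg=0x29
After byte 5 (0x0D): reg=0xFC
After byte 6 (0x9F): reg=0x2E
After byte 7 (0x05): reg=0xD1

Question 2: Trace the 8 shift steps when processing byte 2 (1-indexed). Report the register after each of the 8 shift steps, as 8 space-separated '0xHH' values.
After byte 1 (0xDD): reg=0x1D
Register before byte 2: 0x1D
After XOR with byte 0xD6: 0xCB

Answer: 0x91 0x25 0x4A 0x94 0x2F 0x5E 0xBC 0x7F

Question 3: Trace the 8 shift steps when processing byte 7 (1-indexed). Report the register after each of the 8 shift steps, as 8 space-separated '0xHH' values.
Answer: 0x56 0xAC 0x5F 0xBE 0x7B 0xF6 0xEB 0xD1

Derivation:
After byte 1 (0xDD): reg=0x1D
After byte 2 (0xD6): reg=0x7F
After byte 3 (0xF2): reg=0xAA
After byte 4 (0xC8): reg=0x29
After byte 5 (0x0D): reg=0xFC
After byte 6 (0x9F): reg=0x2E
Register before byte 7: 0x2E
After XOR with byte 0x05: 0x2B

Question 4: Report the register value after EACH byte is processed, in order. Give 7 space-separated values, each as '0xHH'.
0x1D 0x7F 0xAA 0x29 0xFC 0x2E 0xD1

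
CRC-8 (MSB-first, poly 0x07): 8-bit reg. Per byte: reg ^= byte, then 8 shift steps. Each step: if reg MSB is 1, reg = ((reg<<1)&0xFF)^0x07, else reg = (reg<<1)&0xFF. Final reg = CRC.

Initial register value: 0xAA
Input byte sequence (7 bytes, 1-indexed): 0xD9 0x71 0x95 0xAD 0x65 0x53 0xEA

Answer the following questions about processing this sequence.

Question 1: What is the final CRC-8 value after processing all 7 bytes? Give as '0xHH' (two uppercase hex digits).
After byte 1 (0xD9): reg=0x5E
After byte 2 (0x71): reg=0xCD
After byte 3 (0x95): reg=0x8F
After byte 4 (0xAD): reg=0xEE
After byte 5 (0x65): reg=0xB8
After byte 6 (0x53): reg=0x9F
After byte 7 (0xEA): reg=0x4C

Answer: 0x4C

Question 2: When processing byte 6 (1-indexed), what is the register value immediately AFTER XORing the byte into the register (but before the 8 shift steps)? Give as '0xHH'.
Answer: 0xEB

Derivation:
Register before byte 6: 0xB8
Byte 6: 0x53
0xB8 XOR 0x53 = 0xEB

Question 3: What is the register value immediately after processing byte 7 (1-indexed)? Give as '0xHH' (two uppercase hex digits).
After byte 1 (0xD9): reg=0x5E
After byte 2 (0x71): reg=0xCD
After byte 3 (0x95): reg=0x8F
After byte 4 (0xAD): reg=0xEE
After byte 5 (0x65): reg=0xB8
After byte 6 (0x53): reg=0x9F
After byte 7 (0xEA): reg=0x4C

Answer: 0x4C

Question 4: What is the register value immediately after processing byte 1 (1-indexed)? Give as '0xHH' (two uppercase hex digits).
After byte 1 (0xD9): reg=0x5E

Answer: 0x5E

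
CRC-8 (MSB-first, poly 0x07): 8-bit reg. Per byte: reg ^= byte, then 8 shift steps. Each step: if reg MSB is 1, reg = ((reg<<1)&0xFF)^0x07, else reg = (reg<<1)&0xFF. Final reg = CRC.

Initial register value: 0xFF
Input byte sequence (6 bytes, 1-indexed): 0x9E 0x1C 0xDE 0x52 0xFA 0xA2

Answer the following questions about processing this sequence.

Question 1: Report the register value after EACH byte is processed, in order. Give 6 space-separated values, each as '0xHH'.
0x20 0xB4 0x11 0xCE 0x8C 0xCA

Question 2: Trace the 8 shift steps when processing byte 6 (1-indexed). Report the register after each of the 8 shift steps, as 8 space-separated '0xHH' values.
Answer: 0x5C 0xB8 0x77 0xEE 0xDB 0xB1 0x65 0xCA

Derivation:
After byte 1 (0x9E): reg=0x20
After byte 2 (0x1C): reg=0xB4
After byte 3 (0xDE): reg=0x11
After byte 4 (0x52): reg=0xCE
After byte 5 (0xFA): reg=0x8C
Register before byte 6: 0x8C
After XOR with byte 0xA2: 0x2E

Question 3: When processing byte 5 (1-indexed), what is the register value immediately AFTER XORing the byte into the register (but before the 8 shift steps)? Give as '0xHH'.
Answer: 0x34

Derivation:
Register before byte 5: 0xCE
Byte 5: 0xFA
0xCE XOR 0xFA = 0x34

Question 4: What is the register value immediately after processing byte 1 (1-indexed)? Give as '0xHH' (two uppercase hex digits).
Answer: 0x20

Derivation:
After byte 1 (0x9E): reg=0x20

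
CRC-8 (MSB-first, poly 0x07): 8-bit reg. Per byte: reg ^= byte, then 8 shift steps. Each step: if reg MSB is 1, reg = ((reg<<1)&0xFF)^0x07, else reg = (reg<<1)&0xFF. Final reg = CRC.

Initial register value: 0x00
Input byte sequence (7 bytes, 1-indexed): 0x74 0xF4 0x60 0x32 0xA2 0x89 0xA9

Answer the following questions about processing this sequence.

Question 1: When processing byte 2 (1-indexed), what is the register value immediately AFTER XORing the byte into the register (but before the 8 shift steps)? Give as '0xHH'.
Answer: 0xBF

Derivation:
Register before byte 2: 0x4B
Byte 2: 0xF4
0x4B XOR 0xF4 = 0xBF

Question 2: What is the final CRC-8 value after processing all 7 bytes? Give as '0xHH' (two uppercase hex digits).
Answer: 0x33

Derivation:
After byte 1 (0x74): reg=0x4B
After byte 2 (0xF4): reg=0x34
After byte 3 (0x60): reg=0xAB
After byte 4 (0x32): reg=0xC6
After byte 5 (0xA2): reg=0x3B
After byte 6 (0x89): reg=0x17
After byte 7 (0xA9): reg=0x33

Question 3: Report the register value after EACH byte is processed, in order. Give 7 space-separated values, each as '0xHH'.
0x4B 0x34 0xAB 0xC6 0x3B 0x17 0x33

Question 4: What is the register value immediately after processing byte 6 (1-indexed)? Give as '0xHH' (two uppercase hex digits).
Answer: 0x17

Derivation:
After byte 1 (0x74): reg=0x4B
After byte 2 (0xF4): reg=0x34
After byte 3 (0x60): reg=0xAB
After byte 4 (0x32): reg=0xC6
After byte 5 (0xA2): reg=0x3B
After byte 6 (0x89): reg=0x17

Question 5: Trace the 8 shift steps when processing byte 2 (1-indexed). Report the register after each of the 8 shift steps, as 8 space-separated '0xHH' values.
After byte 1 (0x74): reg=0x4B
Register before byte 2: 0x4B
After XOR with byte 0xF4: 0xBF

Answer: 0x79 0xF2 0xE3 0xC1 0x85 0x0D 0x1A 0x34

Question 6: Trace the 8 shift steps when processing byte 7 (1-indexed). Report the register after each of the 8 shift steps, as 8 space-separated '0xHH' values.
After byte 1 (0x74): reg=0x4B
After byte 2 (0xF4): reg=0x34
After byte 3 (0x60): reg=0xAB
After byte 4 (0x32): reg=0xC6
After byte 5 (0xA2): reg=0x3B
After byte 6 (0x89): reg=0x17
Register before byte 7: 0x17
After XOR with byte 0xA9: 0xBE

Answer: 0x7B 0xF6 0xEB 0xD1 0xA5 0x4D 0x9A 0x33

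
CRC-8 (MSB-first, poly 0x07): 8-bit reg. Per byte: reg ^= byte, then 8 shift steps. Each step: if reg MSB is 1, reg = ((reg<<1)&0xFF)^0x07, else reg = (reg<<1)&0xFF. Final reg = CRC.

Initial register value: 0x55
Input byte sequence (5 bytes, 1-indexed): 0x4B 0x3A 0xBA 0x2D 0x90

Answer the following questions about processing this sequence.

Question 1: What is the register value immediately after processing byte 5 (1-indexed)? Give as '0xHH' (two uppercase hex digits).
After byte 1 (0x4B): reg=0x5A
After byte 2 (0x3A): reg=0x27
After byte 3 (0xBA): reg=0xDA
After byte 4 (0x2D): reg=0xCB
After byte 5 (0x90): reg=0x86

Answer: 0x86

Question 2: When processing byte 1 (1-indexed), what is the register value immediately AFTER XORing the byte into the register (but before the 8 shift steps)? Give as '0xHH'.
Register before byte 1: 0x55
Byte 1: 0x4B
0x55 XOR 0x4B = 0x1E

Answer: 0x1E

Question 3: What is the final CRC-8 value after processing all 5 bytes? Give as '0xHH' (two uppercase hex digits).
After byte 1 (0x4B): reg=0x5A
After byte 2 (0x3A): reg=0x27
After byte 3 (0xBA): reg=0xDA
After byte 4 (0x2D): reg=0xCB
After byte 5 (0x90): reg=0x86

Answer: 0x86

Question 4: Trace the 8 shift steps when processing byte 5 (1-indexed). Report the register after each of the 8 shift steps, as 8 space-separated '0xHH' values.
After byte 1 (0x4B): reg=0x5A
After byte 2 (0x3A): reg=0x27
After byte 3 (0xBA): reg=0xDA
After byte 4 (0x2D): reg=0xCB
Register before byte 5: 0xCB
After XOR with byte 0x90: 0x5B

Answer: 0xB6 0x6B 0xD6 0xAB 0x51 0xA2 0x43 0x86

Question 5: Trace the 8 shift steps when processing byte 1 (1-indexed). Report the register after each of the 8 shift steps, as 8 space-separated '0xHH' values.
Register before byte 1: 0x55
After XOR with byte 0x4B: 0x1E

Answer: 0x3C 0x78 0xF0 0xE7 0xC9 0x95 0x2D 0x5A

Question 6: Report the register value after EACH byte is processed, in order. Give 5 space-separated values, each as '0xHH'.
0x5A 0x27 0xDA 0xCB 0x86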